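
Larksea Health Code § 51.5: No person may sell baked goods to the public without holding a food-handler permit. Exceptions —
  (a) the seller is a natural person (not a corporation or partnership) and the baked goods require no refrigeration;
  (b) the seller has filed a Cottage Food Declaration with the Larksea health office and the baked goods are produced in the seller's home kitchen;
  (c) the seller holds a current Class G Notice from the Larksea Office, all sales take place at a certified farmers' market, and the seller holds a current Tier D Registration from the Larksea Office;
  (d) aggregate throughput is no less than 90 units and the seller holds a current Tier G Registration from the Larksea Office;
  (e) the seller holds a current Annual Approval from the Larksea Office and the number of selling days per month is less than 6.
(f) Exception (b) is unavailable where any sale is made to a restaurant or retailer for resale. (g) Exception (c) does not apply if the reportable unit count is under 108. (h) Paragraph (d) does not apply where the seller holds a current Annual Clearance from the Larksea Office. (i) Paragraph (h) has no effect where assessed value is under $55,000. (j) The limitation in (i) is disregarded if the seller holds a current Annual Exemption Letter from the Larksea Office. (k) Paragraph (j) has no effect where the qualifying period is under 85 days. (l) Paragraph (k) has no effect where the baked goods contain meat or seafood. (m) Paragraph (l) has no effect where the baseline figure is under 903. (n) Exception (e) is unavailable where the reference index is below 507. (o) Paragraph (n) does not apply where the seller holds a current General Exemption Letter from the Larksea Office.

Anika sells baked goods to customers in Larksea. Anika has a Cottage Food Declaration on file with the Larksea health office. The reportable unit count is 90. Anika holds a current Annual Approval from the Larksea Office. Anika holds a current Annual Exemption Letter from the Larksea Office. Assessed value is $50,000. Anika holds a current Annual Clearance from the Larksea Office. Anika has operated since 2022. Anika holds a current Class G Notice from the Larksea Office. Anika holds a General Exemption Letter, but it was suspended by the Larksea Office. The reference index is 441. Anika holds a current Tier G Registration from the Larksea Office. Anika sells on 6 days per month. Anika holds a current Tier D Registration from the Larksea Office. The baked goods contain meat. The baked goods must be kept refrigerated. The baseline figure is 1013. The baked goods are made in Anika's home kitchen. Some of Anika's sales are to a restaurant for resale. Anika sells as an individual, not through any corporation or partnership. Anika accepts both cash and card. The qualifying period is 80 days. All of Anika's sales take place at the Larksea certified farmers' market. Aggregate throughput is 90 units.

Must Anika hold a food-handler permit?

Yes — Anika must hold a food-handler permit.

Exception (a) requires that the baked goods require no refrigeration; but the baked goods require refrigeration, so (a) is unavailable.
Exception (b)'s conditions are all satisfied: a Cottage Food Declaration is on file; the baked goods are home-kitchen produced. But applying paragraph (f): (f) operates against (b): some sales are to a restaurant for resale. So (b) is unavailable.
Exception (c) is satisfied on its face — a current Class G Notice is held; all sales are at a certified farmers' market; a current Tier D Registration is held. However, paragraph (g) must be considered: (g) is triggered — the reportable unit count is 90, under the 108 limit. So (c) is unavailable.
All of (d)'s requirements are met (aggregate throughput is 90 units, meeting the 90 units threshold; a current Tier G Registration is held). But applying paragraphs (h)–(m): (h) operates against (d): a current Annual Clearance is held. (i) would limit (h) — assessed value is $50,000, under the $55,000 limit — but (j) sets (i) aside: (j) operates against (i): a current Annual Exemption Letter is held. (k) would limit (j) — the qualifying period is 80 days, under the 85 days limit — but (l) sets (k) aside: (l) is triggered — the baked goods contain meat. (m), which would lift (l), is inapplicable — the baseline figure is 1,013, not under 903. (d) is therefore removed.
Exception (e) does not apply: the number of selling days per month is 6, not less than 6.
No exception applies. The general rule governs.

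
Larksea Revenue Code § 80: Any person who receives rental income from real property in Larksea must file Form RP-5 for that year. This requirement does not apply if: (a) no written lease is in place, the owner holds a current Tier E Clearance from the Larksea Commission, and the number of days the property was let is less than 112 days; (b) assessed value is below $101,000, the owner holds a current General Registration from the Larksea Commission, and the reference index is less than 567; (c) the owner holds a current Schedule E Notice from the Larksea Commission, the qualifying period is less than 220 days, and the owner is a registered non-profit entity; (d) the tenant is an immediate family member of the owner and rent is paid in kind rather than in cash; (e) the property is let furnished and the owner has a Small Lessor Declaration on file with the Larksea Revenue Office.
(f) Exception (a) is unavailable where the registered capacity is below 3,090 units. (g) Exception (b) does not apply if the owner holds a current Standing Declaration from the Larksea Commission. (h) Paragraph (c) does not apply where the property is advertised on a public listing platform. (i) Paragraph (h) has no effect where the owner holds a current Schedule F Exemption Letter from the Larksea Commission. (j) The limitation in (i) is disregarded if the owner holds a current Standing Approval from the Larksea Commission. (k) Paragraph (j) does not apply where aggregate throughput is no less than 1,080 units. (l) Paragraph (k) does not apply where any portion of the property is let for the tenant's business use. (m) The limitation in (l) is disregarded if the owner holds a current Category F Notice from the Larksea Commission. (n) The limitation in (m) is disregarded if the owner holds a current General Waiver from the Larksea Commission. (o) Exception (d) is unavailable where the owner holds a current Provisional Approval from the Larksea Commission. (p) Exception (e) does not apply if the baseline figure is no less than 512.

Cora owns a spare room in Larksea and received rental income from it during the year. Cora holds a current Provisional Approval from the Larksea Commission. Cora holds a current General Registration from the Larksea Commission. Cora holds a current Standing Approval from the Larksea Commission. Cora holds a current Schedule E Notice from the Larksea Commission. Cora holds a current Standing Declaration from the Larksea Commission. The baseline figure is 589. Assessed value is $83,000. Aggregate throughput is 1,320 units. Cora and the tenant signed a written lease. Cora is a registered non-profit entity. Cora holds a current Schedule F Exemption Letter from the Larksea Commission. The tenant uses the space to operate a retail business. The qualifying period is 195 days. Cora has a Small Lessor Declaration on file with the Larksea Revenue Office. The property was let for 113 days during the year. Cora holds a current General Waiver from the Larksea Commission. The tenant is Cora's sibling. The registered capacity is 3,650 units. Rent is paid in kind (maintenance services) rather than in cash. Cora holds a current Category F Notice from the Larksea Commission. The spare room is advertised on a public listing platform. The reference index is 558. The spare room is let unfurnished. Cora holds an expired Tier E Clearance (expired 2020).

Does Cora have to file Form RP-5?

Yes — Cora must file Form RP-5.

Exception (a) fails — a written lease is in place.
Exception (b) is satisfied on its face — assessed value is $83,000, below the $101,000 limit; a current General Registration is held; the reference index is 558, less than the 567 limit. Turning to paragraph (g): (g) is triggered — a current Standing Declaration is held. So (b) is unavailable.
Exception (c)'s conditions are all satisfied: a current Schedule E Notice is held; the qualifying period is 195 days, less than the 220 days limit; Cora is a registered non-profit. But applying paragraphs (h)–(n): (h) is engaged — the property is publicly advertised. (i) would limit (h) — a current Schedule F Exemption Letter is held — but (j) sets (i) aside: (j) operates against (i): a current Standing Approval is held. (k) is triggered (aggregate throughput is 1,320 units, meeting the 1,080 units threshold), but is displaced by (l): (l) operates against (k): the space is let for business use. (m) is triggered (a current Category F Notice is held), but is itself disapplied by (n): (n) operates against (m): a current General Waiver is held. So (c) is unavailable.
Exception (d): the tenant is an immediate family member; rent is paid in kind — every condition holds. However, paragraph (o) must be considered: (o) operates against (d): a current Provisional Approval is held. Exception (d) does not apply.
Exception (e) fails — the property is let unfurnished.
No exception applies. The general rule governs.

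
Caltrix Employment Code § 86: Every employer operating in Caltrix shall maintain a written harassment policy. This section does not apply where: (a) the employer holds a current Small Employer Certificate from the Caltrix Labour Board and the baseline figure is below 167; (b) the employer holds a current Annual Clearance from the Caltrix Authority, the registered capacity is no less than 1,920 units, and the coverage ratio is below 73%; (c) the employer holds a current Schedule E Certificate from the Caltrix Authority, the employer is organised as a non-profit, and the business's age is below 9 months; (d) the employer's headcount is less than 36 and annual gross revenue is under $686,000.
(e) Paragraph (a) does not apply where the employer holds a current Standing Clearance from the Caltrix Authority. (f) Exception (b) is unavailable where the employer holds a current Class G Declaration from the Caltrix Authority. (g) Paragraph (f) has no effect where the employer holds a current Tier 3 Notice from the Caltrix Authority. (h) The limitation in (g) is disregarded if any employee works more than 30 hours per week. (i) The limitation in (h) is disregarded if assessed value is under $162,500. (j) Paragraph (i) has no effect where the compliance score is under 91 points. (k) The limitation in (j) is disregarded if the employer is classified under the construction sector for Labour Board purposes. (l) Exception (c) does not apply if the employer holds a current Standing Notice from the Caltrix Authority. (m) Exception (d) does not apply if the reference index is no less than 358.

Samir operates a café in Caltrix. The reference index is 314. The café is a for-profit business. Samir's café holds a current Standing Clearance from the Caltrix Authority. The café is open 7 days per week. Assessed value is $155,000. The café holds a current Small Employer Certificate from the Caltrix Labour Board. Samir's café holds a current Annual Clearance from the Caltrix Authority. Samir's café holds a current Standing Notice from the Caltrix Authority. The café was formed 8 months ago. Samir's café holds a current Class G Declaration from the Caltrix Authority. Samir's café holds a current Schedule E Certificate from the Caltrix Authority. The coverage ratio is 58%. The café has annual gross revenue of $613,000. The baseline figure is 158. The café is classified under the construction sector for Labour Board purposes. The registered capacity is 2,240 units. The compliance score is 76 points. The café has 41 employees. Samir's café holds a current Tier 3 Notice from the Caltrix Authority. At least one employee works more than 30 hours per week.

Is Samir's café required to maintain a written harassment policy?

No — exception (b) applies; Samir's café is not required to maintain a written harassment policy.

Exception (a) is satisfied on its face — a current Small Employer Certificate is held; the baseline figure is 158, below the 167 limit. But applying paragraph (e): (e) applies — a current Standing Clearance is held. Exception (a) does not apply.
Exception (b): a current Annual Clearance is held; the registered capacity is 2,240 units, meeting the 1,920 units threshold; the coverage ratio is 58%, below the 73% limit — every condition holds. Under paragraphs (f)–(k): (f) would limit (b) — a current Class G Declaration is held — but (g) sets (f) aside: (g) is engaged — a current Tier 3 Notice is held. (h) would limit (g) — at least one employee exceeds 30 hours/week — but (i) sets (h) aside: (i) operates against (h): assessed value is $155,000, under the $162,500 limit. (j) would limit (i) — the compliance score is 76 points, under the 91 points limit — but (k) sets (j) aside: (k) is engaged — the café is classified under the construction sector. So (b) applies.
Exception (c) fails — the employer is for-profit.
Exception (d) does not apply: the employer's headcount is 41, not less than 36.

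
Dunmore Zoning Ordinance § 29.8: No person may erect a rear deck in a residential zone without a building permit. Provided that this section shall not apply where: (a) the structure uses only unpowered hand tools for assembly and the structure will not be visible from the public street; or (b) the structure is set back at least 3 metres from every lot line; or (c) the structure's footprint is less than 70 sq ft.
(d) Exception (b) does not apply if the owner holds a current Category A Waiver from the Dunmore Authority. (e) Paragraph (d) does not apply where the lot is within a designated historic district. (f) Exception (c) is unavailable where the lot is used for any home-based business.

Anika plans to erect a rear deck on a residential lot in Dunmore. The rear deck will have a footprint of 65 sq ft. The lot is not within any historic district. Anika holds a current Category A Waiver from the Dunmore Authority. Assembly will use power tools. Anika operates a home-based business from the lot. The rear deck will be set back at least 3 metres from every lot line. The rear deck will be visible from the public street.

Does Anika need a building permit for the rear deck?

Exception (a) fails — assembly uses power tools.
Exception (b): the setback is at least 3 m on every side — every condition holds. Turning to paragraphs (d)–(e): (d) applies — a current Category A Waiver is held. (e) is not triggered (the lot is not in a historic district), so (d) stands. Exception (b) does not apply.
Exception (c): the structure's footprint is 65 sq ft, less than the 70 sq ft limit — every condition holds. However, paragraph (f) must be considered: (f) operates — a home-based business operates on the lot. (c) is therefore removed.
No exception is made out. Anika falls within the general rule.

Yes — Anika must obtain a building permit.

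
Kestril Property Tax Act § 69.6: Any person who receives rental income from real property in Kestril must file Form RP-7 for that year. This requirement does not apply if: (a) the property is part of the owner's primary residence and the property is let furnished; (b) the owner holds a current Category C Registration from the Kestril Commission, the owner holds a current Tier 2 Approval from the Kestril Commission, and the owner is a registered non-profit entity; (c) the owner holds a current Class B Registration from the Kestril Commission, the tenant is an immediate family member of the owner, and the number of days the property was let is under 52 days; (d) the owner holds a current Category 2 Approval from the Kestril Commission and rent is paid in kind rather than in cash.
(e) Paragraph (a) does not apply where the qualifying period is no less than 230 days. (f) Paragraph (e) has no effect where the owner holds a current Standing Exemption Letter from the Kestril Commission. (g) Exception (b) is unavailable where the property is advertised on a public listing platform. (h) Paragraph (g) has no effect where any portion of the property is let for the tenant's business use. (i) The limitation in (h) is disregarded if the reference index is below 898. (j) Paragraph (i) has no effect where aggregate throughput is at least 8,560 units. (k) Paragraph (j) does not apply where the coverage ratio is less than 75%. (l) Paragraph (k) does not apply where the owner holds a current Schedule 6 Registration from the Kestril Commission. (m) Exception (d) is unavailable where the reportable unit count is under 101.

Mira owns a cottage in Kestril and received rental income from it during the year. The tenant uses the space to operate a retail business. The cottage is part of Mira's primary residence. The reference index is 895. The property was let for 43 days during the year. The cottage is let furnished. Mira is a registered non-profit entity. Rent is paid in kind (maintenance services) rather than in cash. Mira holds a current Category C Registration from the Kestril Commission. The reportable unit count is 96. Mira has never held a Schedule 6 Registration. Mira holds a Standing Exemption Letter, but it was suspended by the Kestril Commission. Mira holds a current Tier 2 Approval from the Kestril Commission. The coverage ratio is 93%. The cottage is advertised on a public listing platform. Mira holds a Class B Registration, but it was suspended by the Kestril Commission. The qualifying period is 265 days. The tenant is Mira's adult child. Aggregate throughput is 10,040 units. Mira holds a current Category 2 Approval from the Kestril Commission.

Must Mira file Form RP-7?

Exception (a) is satisfied on its face — the cottage is part of the primary residence; the property is let furnished. Turning to paragraphs (e)–(f): (e) operates against (a): the qualifying period is 265 days, meeting the 230 days threshold. (f), which would lift (e), is not triggered — the Standing Exemption Letter is not current. (a) is therefore removed.
All of (b)'s requirements are met (a current Category C Registration is held; a current Tier 2 Approval is held; Mira is a registered non-profit). Under paragraphs (g)–(l): (g) is triggered (the property is publicly advertised), but is displaced by (h): (h) is engaged — the space is let for business use. (i) would limit (h) — the reference index is 895, below the 898 limit — but (j) sets (i) aside: (j) is engaged — aggregate throughput is 10,040 units, meeting the 8,560 units threshold. (k) is not engaged (the coverage ratio is 93%, not less than 75%), so (j) stands. (b) remains available.
Exception (c) does not apply: the Class B Registration is not current.
Exception (d): a current Category 2 Approval is held; rent is paid in kind — every condition holds. Turning to paragraph (m): (m) operates against (d): the reportable unit count is 96, under the 101 limit. So (d) is unavailable.

No — exception (b) applies; Mira is not required to file Form RP-7.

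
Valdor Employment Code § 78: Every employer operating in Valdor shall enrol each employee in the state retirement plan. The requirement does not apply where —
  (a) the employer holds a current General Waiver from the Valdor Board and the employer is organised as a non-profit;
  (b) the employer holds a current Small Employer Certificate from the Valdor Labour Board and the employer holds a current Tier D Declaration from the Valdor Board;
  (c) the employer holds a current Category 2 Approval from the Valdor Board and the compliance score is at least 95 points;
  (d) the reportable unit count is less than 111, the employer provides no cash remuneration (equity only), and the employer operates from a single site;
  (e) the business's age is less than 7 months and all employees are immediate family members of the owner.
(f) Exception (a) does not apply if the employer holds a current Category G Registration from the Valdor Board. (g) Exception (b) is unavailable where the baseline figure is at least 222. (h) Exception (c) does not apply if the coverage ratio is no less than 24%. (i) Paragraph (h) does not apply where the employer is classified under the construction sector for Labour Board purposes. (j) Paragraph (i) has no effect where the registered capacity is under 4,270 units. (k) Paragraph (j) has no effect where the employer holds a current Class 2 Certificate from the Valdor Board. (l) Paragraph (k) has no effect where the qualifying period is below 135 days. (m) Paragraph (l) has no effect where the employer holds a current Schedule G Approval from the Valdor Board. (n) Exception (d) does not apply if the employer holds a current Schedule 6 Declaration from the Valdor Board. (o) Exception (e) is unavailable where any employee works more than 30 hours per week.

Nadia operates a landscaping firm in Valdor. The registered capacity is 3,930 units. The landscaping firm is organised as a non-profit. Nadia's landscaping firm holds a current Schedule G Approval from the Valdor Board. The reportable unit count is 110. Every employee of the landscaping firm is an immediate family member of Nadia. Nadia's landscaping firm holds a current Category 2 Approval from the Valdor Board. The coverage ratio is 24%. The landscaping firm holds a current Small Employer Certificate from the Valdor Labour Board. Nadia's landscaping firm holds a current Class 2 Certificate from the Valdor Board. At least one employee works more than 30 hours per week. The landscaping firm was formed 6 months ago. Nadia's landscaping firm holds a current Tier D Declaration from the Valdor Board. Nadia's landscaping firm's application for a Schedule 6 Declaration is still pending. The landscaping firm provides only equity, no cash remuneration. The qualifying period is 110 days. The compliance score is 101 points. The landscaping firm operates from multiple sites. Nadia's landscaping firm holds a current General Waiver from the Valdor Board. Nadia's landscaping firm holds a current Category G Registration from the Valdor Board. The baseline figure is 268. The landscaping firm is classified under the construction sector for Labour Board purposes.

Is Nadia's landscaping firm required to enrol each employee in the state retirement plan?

All of (a)'s requirements are met (a current General Waiver is held; the employer is a non-profit). But: (f) is engaged — a current Category G Registration is held. Exception (a) does not apply.
Exception (b) is satisfied on its face — a current Small Employer Certificate is held; a current Tier D Declaration is held. But: (g) operates — the baseline figure is 268, meeting the 222 threshold. So (b) is unavailable.
Exception (c): a current Category 2 Approval is held; the compliance score is 101 points, meeting the 95 points threshold — every condition holds. Under paragraphs (h)–(m): (h) would limit (c) — the coverage ratio is 24%, meeting the 24% threshold — but (i) sets (h) aside: (i) is triggered — the landscaping firm is classified under the construction sector. (j) operates (the registered capacity is 3,930 units, under the 4,270 units limit), but is itself disapplied by (k): (k) is engaged — a current Class 2 Certificate is held. (l) is engaged (the qualifying period is 110 days, below the 135 days limit), but yields to (m): (m) applies — a current Schedule G Approval is held. (c) remains available.
Exception (d) does not apply: the employer operates from multiple sites.
Exception (e): the business's age is 6 months, less than the 7 months limit; every employee is an immediate family member — every condition holds. But: (o) applies — at least one employee exceeds 30 hours/week. (e) is therefore removed.

No — exception (c) applies; Nadia's landscaping firm is not required to enrol each employee in the state retirement plan.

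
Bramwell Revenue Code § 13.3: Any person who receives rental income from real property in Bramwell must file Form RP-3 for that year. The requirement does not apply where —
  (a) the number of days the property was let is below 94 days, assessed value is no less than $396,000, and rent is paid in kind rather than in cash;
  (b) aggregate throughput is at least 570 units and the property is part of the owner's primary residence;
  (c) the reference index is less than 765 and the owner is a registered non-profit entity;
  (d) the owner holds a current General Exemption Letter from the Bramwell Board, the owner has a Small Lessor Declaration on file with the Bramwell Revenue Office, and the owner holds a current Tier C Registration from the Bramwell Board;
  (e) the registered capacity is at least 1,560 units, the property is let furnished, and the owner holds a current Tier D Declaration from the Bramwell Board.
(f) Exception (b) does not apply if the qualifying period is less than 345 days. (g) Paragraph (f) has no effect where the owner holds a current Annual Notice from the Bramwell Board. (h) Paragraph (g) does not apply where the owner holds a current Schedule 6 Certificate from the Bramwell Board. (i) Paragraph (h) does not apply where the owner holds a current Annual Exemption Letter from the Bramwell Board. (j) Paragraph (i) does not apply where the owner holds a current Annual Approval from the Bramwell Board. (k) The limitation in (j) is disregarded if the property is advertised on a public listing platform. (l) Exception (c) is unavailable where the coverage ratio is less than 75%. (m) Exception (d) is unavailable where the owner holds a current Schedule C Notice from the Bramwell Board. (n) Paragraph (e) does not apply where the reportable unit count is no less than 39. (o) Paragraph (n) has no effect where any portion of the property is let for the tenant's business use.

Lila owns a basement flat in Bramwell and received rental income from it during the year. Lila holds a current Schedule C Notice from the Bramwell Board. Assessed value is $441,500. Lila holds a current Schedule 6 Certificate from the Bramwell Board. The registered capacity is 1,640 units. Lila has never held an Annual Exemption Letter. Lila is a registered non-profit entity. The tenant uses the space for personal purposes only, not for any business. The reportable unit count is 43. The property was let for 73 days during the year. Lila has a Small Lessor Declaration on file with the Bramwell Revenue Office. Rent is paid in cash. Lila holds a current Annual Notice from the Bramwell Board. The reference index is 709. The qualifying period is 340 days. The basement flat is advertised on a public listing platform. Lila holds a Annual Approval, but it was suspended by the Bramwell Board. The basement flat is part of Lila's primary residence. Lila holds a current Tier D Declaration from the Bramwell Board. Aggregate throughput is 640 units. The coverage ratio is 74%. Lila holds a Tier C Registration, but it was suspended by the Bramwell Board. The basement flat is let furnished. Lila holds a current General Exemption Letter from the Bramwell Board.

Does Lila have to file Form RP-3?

Exception (a) fails — rent is paid in cash.
Exception (b)'s conditions are all satisfied: aggregate throughput is 640 units, meeting the 570 units threshold; the basement flat is part of the primary residence. But applying paragraphs (f)–(k): (f) applies — the qualifying period is 340 days, less than the 345 days limit. (g) would limit (f) — a current Annual Notice is held — but (h) sets (g) aside: (h) is triggered — a current Schedule 6 Certificate is held. (i) is not triggered (there is no Annual Exemption Letter in force), so (h) stands. (b) is therefore removed.
Exception (c): the reference index is 709, less than the 765 limit; Lila is a registered non-profit — every condition holds. But applying paragraph (l): (l) operates — the coverage ratio is 74%, less than the 75% limit. So (c) is unavailable.
Exception (d) fails — there is no Tier C Registration in force.
Exception (e): the registered capacity is 1,640 units, meeting the 1,560 units threshold; the property is let furnished; a current Tier D Declaration is held — every condition holds. But: (n) operates — the reportable unit count is 43, meeting the 39 threshold. (o) is inapplicable (the space is used for personal purposes only), so (n) stands. So (e) is unavailable.
Every exception is unavailable, so the rule governs.

Yes — Lila must file Form RP-3.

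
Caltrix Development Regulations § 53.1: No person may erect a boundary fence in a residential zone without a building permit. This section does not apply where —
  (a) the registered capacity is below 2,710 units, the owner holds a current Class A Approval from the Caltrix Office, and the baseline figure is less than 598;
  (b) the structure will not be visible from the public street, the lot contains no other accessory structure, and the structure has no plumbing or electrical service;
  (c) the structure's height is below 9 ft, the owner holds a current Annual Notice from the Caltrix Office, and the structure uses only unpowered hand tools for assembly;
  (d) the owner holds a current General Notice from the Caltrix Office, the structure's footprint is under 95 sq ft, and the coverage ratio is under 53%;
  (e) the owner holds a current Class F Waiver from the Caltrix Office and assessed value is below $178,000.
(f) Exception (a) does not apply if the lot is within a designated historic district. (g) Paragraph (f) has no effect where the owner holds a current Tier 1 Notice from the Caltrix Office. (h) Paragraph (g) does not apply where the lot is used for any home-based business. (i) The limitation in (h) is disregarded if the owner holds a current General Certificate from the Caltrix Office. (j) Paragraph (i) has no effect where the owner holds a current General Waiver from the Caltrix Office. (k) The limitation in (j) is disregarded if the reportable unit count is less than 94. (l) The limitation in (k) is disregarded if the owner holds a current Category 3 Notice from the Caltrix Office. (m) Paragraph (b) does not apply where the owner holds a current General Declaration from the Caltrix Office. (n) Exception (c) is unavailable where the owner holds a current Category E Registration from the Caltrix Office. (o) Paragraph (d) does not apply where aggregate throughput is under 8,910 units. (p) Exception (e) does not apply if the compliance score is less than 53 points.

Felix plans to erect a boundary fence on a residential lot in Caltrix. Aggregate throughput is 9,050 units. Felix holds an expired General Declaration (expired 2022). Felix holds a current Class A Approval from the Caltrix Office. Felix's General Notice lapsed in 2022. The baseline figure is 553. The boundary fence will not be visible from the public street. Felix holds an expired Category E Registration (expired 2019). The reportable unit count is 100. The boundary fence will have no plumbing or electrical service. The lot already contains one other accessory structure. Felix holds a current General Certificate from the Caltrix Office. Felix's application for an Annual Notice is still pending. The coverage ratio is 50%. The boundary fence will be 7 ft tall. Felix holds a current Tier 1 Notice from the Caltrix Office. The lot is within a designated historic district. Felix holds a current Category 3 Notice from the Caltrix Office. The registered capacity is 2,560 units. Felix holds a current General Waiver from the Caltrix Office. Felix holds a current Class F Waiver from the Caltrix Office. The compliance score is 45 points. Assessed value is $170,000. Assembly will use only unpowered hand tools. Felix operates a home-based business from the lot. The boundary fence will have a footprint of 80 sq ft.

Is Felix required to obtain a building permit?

Exception (a): the registered capacity is 2,560 units, below the 2,710 units limit; a current Class A Approval is held; the baseline figure is 553, less than the 598 limit — every condition holds. However, paragraphs (f)–(l) must be considered: (f) operates against (a): the lot is in a historic district. (g) is engaged (a current Tier 1 Notice is held), but is displaced by (h): (h) operates against (g): a home-based business operates on the lot. (i) is engaged (a current General Certificate is held), but is displaced by (j): (j) operates against (i): a current General Waiver is held. (k) is not triggered (the reportable unit count is 100, not less than 94), so (j) stands. So (a) is unavailable.
Exception (b) does not apply: the lot already has another accessory structure.
Exception (c) requires that the owner holds a current Annual Notice from the Caltrix Office; but the Annual Notice is not current, so (c) is unavailable.
Exception (d) requires that the owner holds a current General Notice from the Caltrix Office; but no current General Notice is held, so (d) is unavailable.
Exception (e)'s conditions are all satisfied: a current Class F Waiver is held; assessed value is $170,000, below the $178,000 limit. But applying paragraph (p): (p) operates against (e): the compliance score is 45 points, less than the 53 points limit. (e) is therefore removed.
Every exception is unavailable, so the rule governs.

Yes — Felix must obtain a building permit.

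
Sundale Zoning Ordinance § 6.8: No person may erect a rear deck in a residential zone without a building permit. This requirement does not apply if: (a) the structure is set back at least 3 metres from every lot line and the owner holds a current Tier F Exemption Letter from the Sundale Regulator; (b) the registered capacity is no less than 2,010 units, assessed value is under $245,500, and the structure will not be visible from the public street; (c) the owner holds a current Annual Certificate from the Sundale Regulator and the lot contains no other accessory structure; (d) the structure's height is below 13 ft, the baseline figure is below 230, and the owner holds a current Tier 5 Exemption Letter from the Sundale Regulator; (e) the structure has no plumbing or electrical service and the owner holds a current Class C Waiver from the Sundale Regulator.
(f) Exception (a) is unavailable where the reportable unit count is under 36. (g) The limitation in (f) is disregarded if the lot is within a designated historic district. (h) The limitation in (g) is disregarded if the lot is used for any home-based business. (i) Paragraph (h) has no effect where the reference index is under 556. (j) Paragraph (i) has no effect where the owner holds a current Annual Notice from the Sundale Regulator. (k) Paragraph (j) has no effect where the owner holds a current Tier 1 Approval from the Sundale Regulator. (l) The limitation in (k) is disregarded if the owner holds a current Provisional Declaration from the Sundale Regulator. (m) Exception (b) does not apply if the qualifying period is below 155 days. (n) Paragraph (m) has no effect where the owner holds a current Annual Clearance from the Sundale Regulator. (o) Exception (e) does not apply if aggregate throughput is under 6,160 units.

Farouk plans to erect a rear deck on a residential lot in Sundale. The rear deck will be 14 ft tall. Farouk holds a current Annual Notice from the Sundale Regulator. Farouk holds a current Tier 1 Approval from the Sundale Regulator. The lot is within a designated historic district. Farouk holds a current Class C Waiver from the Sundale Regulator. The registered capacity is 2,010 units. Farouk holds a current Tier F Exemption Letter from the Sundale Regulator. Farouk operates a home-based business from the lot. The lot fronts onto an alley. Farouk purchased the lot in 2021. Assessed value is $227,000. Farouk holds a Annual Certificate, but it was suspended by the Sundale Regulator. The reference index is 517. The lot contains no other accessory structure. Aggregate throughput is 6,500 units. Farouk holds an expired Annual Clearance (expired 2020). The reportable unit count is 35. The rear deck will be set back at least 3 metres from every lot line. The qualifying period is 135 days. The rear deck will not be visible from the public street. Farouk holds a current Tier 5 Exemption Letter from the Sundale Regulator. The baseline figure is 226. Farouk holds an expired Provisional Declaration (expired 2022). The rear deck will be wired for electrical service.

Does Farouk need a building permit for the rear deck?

Exception (a): the setback is at least 3 m on every side; a current Tier F Exemption Letter is held — every condition holds. As to paragraphs (f)–(l): (f) would limit (a) — the reportable unit count is 35, under the 36 limit — but (g) sets (f) aside: (g) is triggered — the lot is in a historic district. (h) would limit (g) — a home-based business operates on the lot — but (i) sets (h) aside: (i) operates against (h): the reference index is 517, under the 556 limit. (j) applies (a current Annual Notice is held), but is itself disapplied by (k): (k) operates against (j): a current Tier 1 Approval is held. (l) is not engaged (no current Provisional Declaration is held), so (k) stands. (a) remains available.
All of (b)'s requirements are met (the registered capacity is 2,010 units, meeting the 2,010 units threshold; assessed value is $227,000, under the $245,500 limit; the structure will not be visible from the street). However, paragraphs (m)–(n) must be considered: (m) applies — the qualifying period is 135 days, below the 155 days limit. (n) is not triggered (there is no Annual Clearance in force), so (m) stands. (b) is therefore removed.
Exception (c) fails — the Annual Certificate is not current.
Exception (d) fails — the structure's height is 14 ft, not below 13 ft.
Exception (e) requires that the structure has no plumbing or electrical service; but electrical service is planned, so (e) is unavailable.

No — exception (a) applies; Farouk does not need a building permit.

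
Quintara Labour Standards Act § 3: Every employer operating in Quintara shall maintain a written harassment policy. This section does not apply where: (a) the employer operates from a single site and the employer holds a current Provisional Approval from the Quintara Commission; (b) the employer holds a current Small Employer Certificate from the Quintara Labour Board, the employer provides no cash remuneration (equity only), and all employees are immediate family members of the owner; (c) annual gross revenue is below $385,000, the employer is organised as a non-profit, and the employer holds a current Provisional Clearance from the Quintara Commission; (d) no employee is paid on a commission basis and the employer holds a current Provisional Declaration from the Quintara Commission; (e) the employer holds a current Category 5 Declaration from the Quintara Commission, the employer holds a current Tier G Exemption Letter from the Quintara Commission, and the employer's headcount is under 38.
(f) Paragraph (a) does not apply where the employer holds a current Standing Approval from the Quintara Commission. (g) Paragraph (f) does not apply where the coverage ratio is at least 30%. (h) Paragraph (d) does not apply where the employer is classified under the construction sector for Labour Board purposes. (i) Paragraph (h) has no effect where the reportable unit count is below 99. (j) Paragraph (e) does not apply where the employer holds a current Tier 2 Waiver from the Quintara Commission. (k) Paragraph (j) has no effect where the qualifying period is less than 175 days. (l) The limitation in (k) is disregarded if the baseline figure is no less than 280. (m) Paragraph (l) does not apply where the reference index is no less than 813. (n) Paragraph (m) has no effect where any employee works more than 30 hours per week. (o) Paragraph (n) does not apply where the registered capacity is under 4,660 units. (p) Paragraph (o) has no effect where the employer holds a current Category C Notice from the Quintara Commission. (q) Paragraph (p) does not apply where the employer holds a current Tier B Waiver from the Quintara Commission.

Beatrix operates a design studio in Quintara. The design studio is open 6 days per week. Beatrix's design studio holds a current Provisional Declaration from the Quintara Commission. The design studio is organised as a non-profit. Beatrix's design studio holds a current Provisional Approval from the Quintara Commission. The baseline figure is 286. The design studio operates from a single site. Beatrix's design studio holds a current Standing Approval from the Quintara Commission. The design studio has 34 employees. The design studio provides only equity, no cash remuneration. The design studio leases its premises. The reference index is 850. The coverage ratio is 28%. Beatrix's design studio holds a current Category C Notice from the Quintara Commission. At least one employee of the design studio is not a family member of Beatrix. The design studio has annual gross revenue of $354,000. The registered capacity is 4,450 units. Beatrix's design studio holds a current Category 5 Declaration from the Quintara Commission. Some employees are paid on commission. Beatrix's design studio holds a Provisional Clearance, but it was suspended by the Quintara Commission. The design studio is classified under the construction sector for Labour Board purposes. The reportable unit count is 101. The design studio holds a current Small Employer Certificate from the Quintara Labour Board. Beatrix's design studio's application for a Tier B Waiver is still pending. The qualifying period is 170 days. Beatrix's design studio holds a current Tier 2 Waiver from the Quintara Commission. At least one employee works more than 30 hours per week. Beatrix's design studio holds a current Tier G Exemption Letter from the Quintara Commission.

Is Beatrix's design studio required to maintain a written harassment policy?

Exception (a)'s conditions are all satisfied: the employer operates from a single site; a current Provisional Approval is held. Turning to paragraphs (f)–(g): (f) is triggered — a current Standing Approval is held. (g), which would lift (f), is not triggered — the coverage ratio is 28%, short of 30%. So (a) is unavailable.
Exception (b) requires that all employees are immediate family members of the owner; but at least one employee is not a family member, so (b) is unavailable.
Exception (c) does not apply: there is no Provisional Clearance in force.
Exception (d) fails — some employees are paid on commission.
Exception (e): a current Category 5 Declaration is held; a current Tier G Exemption Letter is held; the employer's headcount is 34, under the 38 limit — every condition holds. Turning to paragraphs (j)–(q): (j) is triggered — a current Tier 2 Waiver is held. (k) would limit (j) — the qualifying period is 170 days, less than the 175 days limit — but (l) sets (k) aside: (l) is engaged — the baseline figure is 286, meeting the 280 threshold. (m) would limit (l) — the reference index is 850, meeting the 813 threshold — but (n) sets (m) aside: (n) operates against (m): at least one employee exceeds 30 hours/week. (o) is triggered (the registered capacity is 4,450 units, under the 4,660 units limit), but is displaced by (p): (p) is engaged — a current Category C Notice is held. (q) is inapplicable (there is no Tier B Waiver in force), so (p) stands. Exception (e) does not apply.
No exception is made out. Beatrix's design studio falls within the general rule.

Yes — Beatrix's design studio must maintain a written harassment policy.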